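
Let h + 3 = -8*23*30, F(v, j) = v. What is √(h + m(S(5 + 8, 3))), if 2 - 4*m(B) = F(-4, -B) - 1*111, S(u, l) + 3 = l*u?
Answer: 5*I*√879/2 ≈ 74.12*I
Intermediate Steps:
S(u, l) = -3 + l*u
h = -5523 (h = -3 - 8*23*30 = -3 - 184*30 = -3 - 5520 = -5523)
m(B) = 117/4 (m(B) = ½ - (-4 - 1*111)/4 = ½ - (-4 - 111)/4 = ½ - ¼*(-115) = ½ + 115/4 = 117/4)
√(h + m(S(5 + 8, 3))) = √(-5523 + 117/4) = √(-21975/4) = 5*I*√879/2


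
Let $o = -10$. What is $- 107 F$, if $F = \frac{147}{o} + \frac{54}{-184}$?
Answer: $\frac{737979}{460} \approx 1604.3$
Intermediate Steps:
$F = - \frac{6897}{460}$ ($F = \frac{147}{-10} + \frac{54}{-184} = 147 \left(- \frac{1}{10}\right) + 54 \left(- \frac{1}{184}\right) = - \frac{147}{10} - \frac{27}{92} = - \frac{6897}{460} \approx -14.993$)
$- 107 F = \left(-107\right) \left(- \frac{6897}{460}\right) = \frac{737979}{460}$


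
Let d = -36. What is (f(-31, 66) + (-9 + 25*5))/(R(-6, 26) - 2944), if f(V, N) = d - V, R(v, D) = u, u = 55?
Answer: -37/963 ≈ -0.038422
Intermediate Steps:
R(v, D) = 55
f(V, N) = -36 - V
(f(-31, 66) + (-9 + 25*5))/(R(-6, 26) - 2944) = ((-36 - 1*(-31)) + (-9 + 25*5))/(55 - 2944) = ((-36 + 31) + (-9 + 125))/(-2889) = (-5 + 116)*(-1/2889) = 111*(-1/2889) = -37/963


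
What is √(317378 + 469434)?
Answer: 2*√196703 ≈ 887.02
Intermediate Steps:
√(317378 + 469434) = √786812 = 2*√196703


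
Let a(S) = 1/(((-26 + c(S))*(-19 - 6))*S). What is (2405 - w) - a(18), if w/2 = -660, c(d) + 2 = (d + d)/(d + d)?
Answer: 45258749/12150 ≈ 3725.0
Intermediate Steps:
c(d) = -1 (c(d) = -2 + (d + d)/(d + d) = -2 + (2*d)/((2*d)) = -2 + (2*d)*(1/(2*d)) = -2 + 1 = -1)
w = -1320 (w = 2*(-660) = -1320)
a(S) = 1/(675*S) (a(S) = 1/(((-26 - 1)*(-19 - 6))*S) = 1/((-27*(-25))*S) = 1/(675*S))
(2405 - w) - a(18) = (2405 - 1*(-1320)) - 1/(675*18) = (2405 + 1320) - 1/(675*18) = 3725 - 1*1/12150 = 3725 - 1/12150 = 45258749/12150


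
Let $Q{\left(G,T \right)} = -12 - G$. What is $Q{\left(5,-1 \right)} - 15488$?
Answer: $-15505$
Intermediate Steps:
$Q{\left(5,-1 \right)} - 15488 = \left(-12 - 5\right) - 15488 = -17 - 15488 = -15505$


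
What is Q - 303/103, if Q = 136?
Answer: 13705/103 ≈ 133.06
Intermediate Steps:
Q - 303/103 = 136 - 303/103 = 13705/103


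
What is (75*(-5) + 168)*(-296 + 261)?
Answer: 7245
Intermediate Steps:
(75*(-5) + 168)*(-296 + 261) = (-375 + 168)*(-35) = -207*(-35) = 7245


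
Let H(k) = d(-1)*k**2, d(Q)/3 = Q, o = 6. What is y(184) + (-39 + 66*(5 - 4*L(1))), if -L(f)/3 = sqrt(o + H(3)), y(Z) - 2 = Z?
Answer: 477 + 792*I*sqrt(21) ≈ 477.0 + 3629.4*I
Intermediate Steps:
y(Z) = 2 + Z
d(Q) = 3*Q
H(k) = -3*k**2 (H(k) = (3*(-1))*k**2 = -3*k**2)
L(f) = -3*I*sqrt(21) (L(f) = -3*sqrt(6 - 3*3**2) = -3*sqrt(6 - 3*9) = -3*sqrt(6 - 27) = -3*I*sqrt(21))
y(184) + (-39 + 66*(5 - 4*L(1))) = (2 + 184) + (-39 + 66*(5 - (-12)*I*sqrt(21))) = 186 + (-39 + 66*(5 + 12*I*sqrt(21))) = 186 + (-39 + (330 + 792*I*sqrt(21))) = 186 + (291 + 792*I*sqrt(21)) = 477 + 792*I*sqrt(21)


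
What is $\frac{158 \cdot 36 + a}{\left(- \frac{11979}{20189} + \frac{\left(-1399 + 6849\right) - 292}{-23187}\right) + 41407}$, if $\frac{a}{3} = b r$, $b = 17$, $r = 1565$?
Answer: $\frac{40025864693529}{19383159964666} \approx 2.065$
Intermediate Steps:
$a = 79815$ ($a = 3 \cdot 17 \cdot 1565 = 3 \cdot 26605 = 79815$)
$\frac{158 \cdot 36 + a}{\left(- \frac{11979}{20189} + \frac{\left(-1399 + 6849\right) - 292}{-23187}\right) + 41407} = \frac{158 \cdot 36 + 79815}{\left(- \frac{11979}{20189} + \frac{\left(-1399 + 6849\right) - 292}{-23187}\right) + 41407} = \frac{5688 + 79815}{\left(\left(-11979\right) \frac{1}{20189} + \left(5450 - 292\right) \left(- \frac{1}{23187}\right)\right) + 41407} = \frac{85503}{\left(- \frac{11979}{20189} + 5158 \left(- \frac{1}{23187}\right)\right) + 41407} = \frac{85503}{\left(- \frac{11979}{20189} - \frac{5158}{23187}\right) + 41407} = \frac{85503}{- \frac{381891935}{468122343} + 41407} = \frac{85503}{\frac{19383159964666}{468122343}} = 85503 \cdot \frac{468122343}{19383159964666} = \frac{40025864693529}{19383159964666}$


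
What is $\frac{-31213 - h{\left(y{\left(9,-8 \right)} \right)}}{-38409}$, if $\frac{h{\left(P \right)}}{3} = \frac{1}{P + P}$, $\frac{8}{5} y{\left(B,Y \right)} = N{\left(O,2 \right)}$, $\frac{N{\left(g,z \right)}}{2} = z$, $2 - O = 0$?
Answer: $\frac{156068}{192045} \approx 0.81266$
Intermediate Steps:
$O = 2$ ($O = 2 - 0 = 2 + 0 = 2$)
$N{\left(g,z \right)} = 2 z$
$y{\left(B,Y \right)} = \frac{5}{2}$ ($y{\left(B,Y \right)} = \frac{5 \cdot 2 \cdot 2}{8} = \frac{5}{8} \cdot 4 = \frac{5}{2}$)
$h{\left(P \right)} = \frac{3}{2 P}$ ($h{\left(P \right)} = \frac{3}{P + P} = \frac{3}{2 P}$)
$\frac{-31213 - h{\left(y{\left(9,-8 \right)} \right)}}{-38409} = \frac{-31213 - \frac{3}{2 \cdot \frac{5}{2}}}{-38409} = \left(-31213 - \frac{3}{2} \cdot \frac{2}{5}\right) \left(- \frac{1}{38409}\right) = \left(-31213 - \frac{3}{5}\right) \left(- \frac{1}{38409}\right) = \left(- \frac{156068}{5}\right) \left(- \frac{1}{38409}\right) = \frac{156068}{192045}$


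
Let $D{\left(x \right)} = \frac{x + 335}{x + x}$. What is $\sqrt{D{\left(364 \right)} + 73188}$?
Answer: $\frac{\sqrt{9697244466}}{364} \approx 270.53$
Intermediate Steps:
$D{\left(x \right)} = \frac{335 + x}{2 x}$
$\sqrt{D{\left(364 \right)} + 73188} = \sqrt{\frac{335 + 364}{2 \cdot 364} + 73188} = \sqrt{\frac{1}{2} \cdot \frac{1}{364} \cdot 699 + 73188} = \sqrt{\frac{699}{728} + 73188} = \sqrt{\frac{53281563}{728}} = \frac{\sqrt{9697244466}}{364}$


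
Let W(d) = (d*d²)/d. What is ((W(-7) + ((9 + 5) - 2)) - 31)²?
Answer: 900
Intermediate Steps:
W(d) = d² (W(d) = d³/d = d²)
((W(-7) + ((9 + 5) - 2)) - 31)² = (((-7)² + ((9 + 5) - 2)) - 31)² = ((49 + (14 - 2)) - 31)² = ((49 + 12) - 31)² = (61 - 31)² = 30² = 900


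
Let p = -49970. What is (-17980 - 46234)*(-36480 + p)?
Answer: 5551300300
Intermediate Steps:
(-17980 - 46234)*(-36480 + p) = (-17980 - 46234)*(-36480 - 49970) = -64214*(-86450) = 5551300300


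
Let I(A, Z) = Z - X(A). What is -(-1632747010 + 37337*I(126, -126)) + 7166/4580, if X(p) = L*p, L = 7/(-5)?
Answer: 3734681369291/2290 ≈ 1.6309e+9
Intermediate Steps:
L = -7/5 (L = 7*(-⅕) = -7/5 ≈ -1.4000)
X(p) = -7*p/5
I(A, Z) = Z + 7*A/5 (I(A, Z) = Z - (-7)*A/5 = Z + 7*A/5)
-(-1632747010 + 37337*I(126, -126)) + 7166/4580 = -(-1637451472 + 32931234/5) + 7166/4580 = -37337/(1/((-126 + 882/5) - 43730)) + 7166*(1/4580) = -37337/(1/(252/5 - 43730)) + 3583/2290 = -37337/(1/(-218398/5)) + 3583/2290 = -37337/(-5/218398) + 3583/2290 = -37337*(-218398/5) + 3583/2290 = 8154326126/5 + 3583/2290 = 3734681369291/2290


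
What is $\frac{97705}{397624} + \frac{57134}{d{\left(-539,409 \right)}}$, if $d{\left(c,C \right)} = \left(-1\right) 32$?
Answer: $- \frac{1419670191}{795248} \approx -1785.2$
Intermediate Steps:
$d{\left(c,C \right)} = -32$
$\frac{97705}{397624} + \frac{57134}{d{\left(-539,409 \right)}} = \frac{97705}{397624} + \frac{57134}{-32} = 97705 \cdot \frac{1}{397624} + 57134 \left(- \frac{1}{32}\right) = \frac{97705}{397624} - \frac{28567}{16} = - \frac{1419670191}{795248}$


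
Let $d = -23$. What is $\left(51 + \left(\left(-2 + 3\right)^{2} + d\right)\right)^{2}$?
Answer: $841$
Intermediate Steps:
$\left(51 + \left(\left(-2 + 3\right)^{2} + d\right)\right)^{2} = \left(51 - \left(23 - \left(-2 + 3\right)^{2}\right)\right)^{2} = \left(51 - \left(23 - 1^{2}\right)\right)^{2} = \left(51 + \left(1 - 23\right)\right)^{2} = \left(51 - 22\right)^{2} = 29^{2} = 841$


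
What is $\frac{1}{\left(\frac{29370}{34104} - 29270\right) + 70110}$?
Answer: $\frac{5684}{232139455} \approx 2.4485 \cdot 10^{-5}$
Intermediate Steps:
$\frac{1}{\left(\frac{29370}{34104} - 29270\right) + 70110} = \frac{1}{\left(29370 \cdot \frac{1}{34104} - 29270\right) + 70110} = \frac{1}{\left(\frac{4895}{5684} - 29270\right) + 70110} = \frac{1}{- \frac{166365785}{5684} + 70110} = \frac{1}{\frac{232139455}{5684}} = \frac{5684}{232139455}$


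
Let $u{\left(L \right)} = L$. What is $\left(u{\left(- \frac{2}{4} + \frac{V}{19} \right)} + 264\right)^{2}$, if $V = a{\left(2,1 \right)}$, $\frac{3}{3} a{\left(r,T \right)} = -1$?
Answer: $\frac{100220121}{1444} \approx 69405.0$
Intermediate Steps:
$a{\left(r,T \right)} = -1$
$V = -1$
$\left(u{\left(- \frac{2}{4} + \frac{V}{19} \right)} + 264\right)^{2} = \left(\left(- \frac{2}{4} - \frac{1}{19}\right) + 264\right)^{2} = \left(\left(\left(-2\right) \frac{1}{4} - \frac{1}{19}\right) + 264\right)^{2} = \left(\left(- \frac{1}{2} - \frac{1}{19}\right) + 264\right)^{2} = \left(- \frac{21}{38} + 264\right)^{2} = \left(\frac{10011}{38}\right)^{2} = \frac{100220121}{1444}$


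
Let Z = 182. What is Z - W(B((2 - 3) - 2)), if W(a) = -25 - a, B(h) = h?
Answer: 204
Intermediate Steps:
Z - W(B((2 - 3) - 2)) = 182 - (-25 - ((2 - 3) - 2)) = 182 - (-25 - (-1 - 2)) = 182 - (-25 - 1*(-3)) = 182 - (-25 + 3) = 182 - 1*(-22) = 182 + 22 = 204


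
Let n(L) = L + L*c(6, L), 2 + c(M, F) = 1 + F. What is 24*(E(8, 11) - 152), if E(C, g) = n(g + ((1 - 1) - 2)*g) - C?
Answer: -936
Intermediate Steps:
c(M, F) = -1 + F (c(M, F) = -2 + (1 + F) = -1 + F)
n(L) = L + L*(-1 + L)
E(C, g) = g² - C (E(C, g) = (g + ((1 - 1) - 2)*g)² - C = (g + (0 - 2)*g)² - C = (g - 2*g)² - C = (-g)² - C = g² - C)
24*(E(8, 11) - 152) = 24*((11² - 1*8) - 152) = 24*((121 - 8) - 152) = 24*(113 - 152) = 24*(-39) = -936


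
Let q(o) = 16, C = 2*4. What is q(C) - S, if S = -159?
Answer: 175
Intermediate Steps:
C = 8
q(C) - S = 16 - 1*(-159) = 16 + 159 = 175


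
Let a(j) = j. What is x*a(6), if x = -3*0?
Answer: 0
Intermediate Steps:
x = 0
x*a(6) = 0*6 = 0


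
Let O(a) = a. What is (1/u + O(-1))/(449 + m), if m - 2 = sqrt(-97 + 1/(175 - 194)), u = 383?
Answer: -3273358/1480855329 + 764*I*sqrt(8759)/1480855329 ≈ -0.0022104 + 4.8285e-5*I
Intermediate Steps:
m = 2 + 2*I*sqrt(8759)/19 (m = 2 + sqrt(-97 + 1/(175 - 194)) = 2 + sqrt(-97 + 1/(-19)) = 2 + sqrt(-97 - 1/19) = 2 + sqrt(-1844/19) = 2 + 2*I*sqrt(8759)/19 ≈ 2.0 + 9.8515*I)
(1/u + O(-1))/(449 + m) = (1/383 - 1)/(449 + (2 + 2*I*sqrt(8759)/19)) = (1/383 - 1)/(451 + 2*I*sqrt(8759)/19) = -382/(383*(451 + 2*I*sqrt(8759)/19))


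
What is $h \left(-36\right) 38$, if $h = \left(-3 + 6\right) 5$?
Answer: $-20520$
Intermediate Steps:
$h = 15$ ($h = 3 \cdot 5 = 15$)
$h \left(-36\right) 38 = 15 \left(-36\right) 38 = \left(-540\right) 38 = -20520$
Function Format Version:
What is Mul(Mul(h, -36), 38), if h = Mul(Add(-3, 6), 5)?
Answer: -20520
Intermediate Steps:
h = 15 (h = Mul(3, 5) = 15)
Mul(Mul(h, -36), 38) = Mul(Mul(15, -36), 38) = Mul(-540, 38) = -20520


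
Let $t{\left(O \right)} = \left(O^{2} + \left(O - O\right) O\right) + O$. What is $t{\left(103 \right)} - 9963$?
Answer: $749$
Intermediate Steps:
$t{\left(O \right)} = O + O^{2}$ ($t{\left(O \right)} = \left(O^{2} + 0 O\right) + O = \left(O^{2} + 0\right) + O = O^{2} + O = O + O^{2}$)
$t{\left(103 \right)} - 9963 = 103 \left(1 + 103\right) - 9963 = 103 \cdot 104 - 9963 = 10712 - 9963 = 749$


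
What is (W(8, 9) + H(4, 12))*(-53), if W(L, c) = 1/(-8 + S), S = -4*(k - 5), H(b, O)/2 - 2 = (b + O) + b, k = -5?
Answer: -74677/32 ≈ -2333.7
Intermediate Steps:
H(b, O) = 4 + 2*O + 4*b (H(b, O) = 4 + 2*((b + O) + b) = 4 + 2*((O + b) + b) = 4 + 2*(O + 2*b) = 4 + (2*O + 4*b) = 4 + 2*O + 4*b)
S = 40 (S = -4*(-5 - 5) = -4*(-10) = 40)
W(L, c) = 1/32 (W(L, c) = 1/(-8 + 40) = 1/32)
(W(8, 9) + H(4, 12))*(-53) = (1/32 + (4 + 2*12 + 4*4))*(-53) = (1/32 + (4 + 24 + 16))*(-53) = (1/32 + 44)*(-53) = (1409/32)*(-53) = -74677/32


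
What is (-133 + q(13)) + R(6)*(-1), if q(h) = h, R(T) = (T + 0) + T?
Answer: -132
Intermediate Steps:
R(T) = 2*T (R(T) = T + T = 2*T)
(-133 + q(13)) + R(6)*(-1) = (-133 + 13) + (2*6)*(-1) = -120 + 12*(-1) = -120 - 12 = -132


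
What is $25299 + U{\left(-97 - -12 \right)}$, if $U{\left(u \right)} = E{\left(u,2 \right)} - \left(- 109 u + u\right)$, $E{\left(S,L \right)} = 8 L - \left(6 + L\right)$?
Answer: $16127$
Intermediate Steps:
$E{\left(S,L \right)} = -6 + 7 L$
$U{\left(u \right)} = 8 + 108 u$ ($U{\left(u \right)} = \left(-6 + 7 \cdot 2\right) - \left(- 109 u + u\right) = \left(-6 + 14\right) - - 108 u = 8 + 108 u$)
$25299 + U{\left(-97 - -12 \right)} = 25299 + \left(8 + 108 \left(-97 - -12\right)\right) = 25299 + \left(8 + 108 \left(-97 + 12\right)\right) = 25299 + \left(8 + 108 \left(-85\right)\right) = 25299 + \left(8 - 9180\right) = 25299 - 9172 = 16127$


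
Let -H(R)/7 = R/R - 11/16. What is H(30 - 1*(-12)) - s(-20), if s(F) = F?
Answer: 285/16 ≈ 17.813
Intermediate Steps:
H(R) = -35/16 (H(R) = -7*(R/R - 11/16) = -7*(1 - 11*1/16) = -7*(1 - 11/16) = -7*5/16 = -35/16)
H(30 - 1*(-12)) - s(-20) = -35/16 - 1*(-20) = -35/16 + 20 = 285/16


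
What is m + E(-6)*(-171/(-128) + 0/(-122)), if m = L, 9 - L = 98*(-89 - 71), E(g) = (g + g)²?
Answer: 127051/8 ≈ 15881.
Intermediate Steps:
E(g) = 4*g² (E(g) = (2*g)² = 4*g²)
L = 15689 (L = 9 - 98*(-89 - 71) = 9 - 98*(-160) = 9 - 1*(-15680) = 9 + 15680 = 15689)
m = 15689
m + E(-6)*(-171/(-128) + 0/(-122)) = 15689 + (4*(-6)²)*(-171/(-128) + 0/(-122)) = 15689 + (4*36)*(-171*(-1/128) + 0*(-1/122)) = 15689 + 144*(171/128 + 0) = 15689 + 144*(171/128) = 15689 + 1539/8 = 127051/8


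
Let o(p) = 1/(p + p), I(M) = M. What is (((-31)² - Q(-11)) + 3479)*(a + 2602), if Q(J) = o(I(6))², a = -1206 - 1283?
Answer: 72247567/144 ≈ 5.0172e+5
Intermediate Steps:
a = -2489
o(p) = 1/(2*p)
Q(J) = 1/144 (Q(J) = ((½)/6)² = ((½)*(⅙))² = (1/12)² = 1/144)
(((-31)² - Q(-11)) + 3479)*(a + 2602) = (((-31)² - 1*1/144) + 3479)*(-2489 + 2602) = ((961 - 1/144) + 3479)*113 = (138383/144 + 3479)*113 = (639359/144)*113 = 72247567/144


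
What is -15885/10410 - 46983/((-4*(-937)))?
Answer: -18287667/1300556 ≈ -14.061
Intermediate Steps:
-15885/10410 - 46983/((-4*(-937))) = -15885*1/10410 - 46983/3748 = -1059/694 - 46983*1/3748 = -1059/694 - 46983/3748 = -18287667/1300556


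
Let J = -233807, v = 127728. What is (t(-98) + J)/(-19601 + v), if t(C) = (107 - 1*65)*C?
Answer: -237923/108127 ≈ -2.2004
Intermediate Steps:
t(C) = 42*C (t(C) = (107 - 65)*C = 42*C)
(t(-98) + J)/(-19601 + v) = (42*(-98) - 233807)/(-19601 + 127728) = (-4116 - 233807)/108127 = -237923*1/108127 = -237923/108127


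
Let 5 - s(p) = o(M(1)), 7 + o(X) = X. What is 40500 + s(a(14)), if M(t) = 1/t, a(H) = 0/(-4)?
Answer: 40511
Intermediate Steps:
a(H) = 0 (a(H) = 0*(-¼) = 0)
o(X) = -7 + X
s(p) = 11 (s(p) = 5 - (-7 + 1/1) = 5 - (-7 + 1) = 5 - 1*(-6) = 5 + 6 = 11)
40500 + s(a(14)) = 40500 + 11 = 40511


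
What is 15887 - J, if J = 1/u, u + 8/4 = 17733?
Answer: 281692396/17731 ≈ 15887.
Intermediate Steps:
u = 17731 (u = -2 + 17733 = 17731)
J = 1/17731 ≈ 5.6398e-5
15887 - J = 15887 - 1*1/17731 = 15887 - 1/17731 = 281692396/17731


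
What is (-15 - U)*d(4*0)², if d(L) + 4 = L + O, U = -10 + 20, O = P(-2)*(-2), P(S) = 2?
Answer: -1600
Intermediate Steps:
O = -4 (O = 2*(-2) = -4)
U = 10
d(L) = -8 + L (d(L) = -4 + (L - 4) = -4 + (-4 + L) = -8 + L)
(-15 - U)*d(4*0)² = (-15 - 1*10)*(-8 + 4*0)² = (-15 - 10)*(-8 + 0)² = -25*(-8)² = -25*64 = -1600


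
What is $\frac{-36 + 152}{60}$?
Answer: $\frac{29}{15} \approx 1.9333$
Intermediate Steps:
$\frac{-36 + 152}{60} = \frac{1}{60} \cdot 116 = \frac{29}{15}$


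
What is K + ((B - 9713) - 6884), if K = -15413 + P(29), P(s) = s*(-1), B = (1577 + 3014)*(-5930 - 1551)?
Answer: -34377310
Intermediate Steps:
B = -34345271 (B = 4591*(-7481) = -34345271)
P(s) = -s
K = -15442 (K = -15413 - 1*29 = -15413 - 29 = -15442)
K + ((B - 9713) - 6884) = -15442 + ((-34345271 - 9713) - 6884) = -15442 + (-34354984 - 6884) = -15442 - 34361868 = -34377310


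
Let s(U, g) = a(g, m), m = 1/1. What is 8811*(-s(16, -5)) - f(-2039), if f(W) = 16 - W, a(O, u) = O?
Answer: 42000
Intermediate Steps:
m = 1
s(U, g) = g
8811*(-s(16, -5)) - f(-2039) = 8811*(-1*(-5)) - (16 - 1*(-2039)) = 8811*5 - (16 + 2039) = 44055 - 1*2055 = 44055 - 2055 = 42000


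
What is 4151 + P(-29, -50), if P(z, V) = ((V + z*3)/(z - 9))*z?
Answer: 153765/38 ≈ 4046.4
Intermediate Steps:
P(z, V) = z*(V + 3*z)/(-9 + z) (P(z, V) = ((V + 3*z)/(-9 + z))*z = z*(V + 3*z)/(-9 + z))
4151 + P(-29, -50) = 4151 - 29*(-50 + 3*(-29))/(-9 - 29) = 4151 - 29*(-50 - 87)/(-38) = 4151 - 29*(-1/38)*(-137) = 4151 - 3973/38 = 153765/38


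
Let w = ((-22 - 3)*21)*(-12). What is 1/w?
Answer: 1/6300 ≈ 0.00015873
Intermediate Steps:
w = 6300 (w = -25*21*(-12) = -525*(-12) = 6300)
1/w = 1/6300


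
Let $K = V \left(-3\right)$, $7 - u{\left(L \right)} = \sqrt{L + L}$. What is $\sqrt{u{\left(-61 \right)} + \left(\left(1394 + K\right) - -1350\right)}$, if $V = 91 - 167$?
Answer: $\sqrt{2979 - i \sqrt{122}} \approx 54.58 - 0.1012 i$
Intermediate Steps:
$u{\left(L \right)} = 7 - \sqrt{2} \sqrt{L}$ ($u{\left(L \right)} = 7 - \sqrt{L + L} = 7 - \sqrt{2 L} = 7 - \sqrt{2} \sqrt{L}$)
$V = -76$
$K = 228$ ($K = \left(-76\right) \left(-3\right) = 228$)
$\sqrt{u{\left(-61 \right)} + \left(\left(1394 + K\right) - -1350\right)} = \sqrt{\left(7 - \sqrt{2} \sqrt{-61}\right) + \left(\left(1394 + 228\right) - -1350\right)} = \sqrt{\left(7 - \sqrt{2} i \sqrt{61}\right) + \left(1622 + 1350\right)} = \sqrt{\left(7 - i \sqrt{122}\right) + 2972} = \sqrt{2979 - i \sqrt{122}}$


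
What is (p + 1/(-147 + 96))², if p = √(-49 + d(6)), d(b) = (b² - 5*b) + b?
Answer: (-1 + 51*I*√37)²/2601 ≈ -37.0 - 0.23854*I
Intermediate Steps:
d(b) = b² - 4*b
p = I*√37 (p = √(-49 + 6*(-4 + 6)) = √(-49 + 6*2) = √(-49 + 12) = √(-37) = I*√37 ≈ 6.0828*I)
(p + 1/(-147 + 96))² = (I*√37 + 1/(-147 + 96))² = (I*√37 + 1/(-51))² = (I*√37 - 1/51)² = (-1/51 + I*√37)²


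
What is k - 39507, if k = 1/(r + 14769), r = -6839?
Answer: -313290509/7930 ≈ -39507.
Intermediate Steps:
k = 1/7930 (k = 1/(-6839 + 14769) = 1/7930 ≈ 0.00012610)
k - 39507 = 1/7930 - 39507 = -313290509/7930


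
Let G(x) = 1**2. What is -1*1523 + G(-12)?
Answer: -1522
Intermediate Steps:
G(x) = 1
-1*1523 + G(-12) = -1*1523 + 1 = -1523 + 1 = -1522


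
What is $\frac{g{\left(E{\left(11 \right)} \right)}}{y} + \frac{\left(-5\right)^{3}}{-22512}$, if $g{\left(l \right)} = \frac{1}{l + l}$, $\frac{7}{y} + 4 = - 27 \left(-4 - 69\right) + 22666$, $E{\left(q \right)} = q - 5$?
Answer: $\frac{6601769}{22512} \approx 293.26$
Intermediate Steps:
$E{\left(q \right)} = -5 + q$
$y = \frac{1}{3519}$ ($y = \frac{7}{-4 + \left(- 27 \left(-4 - 69\right) + 22666\right)} = \frac{7}{-4 + \left(\left(-27\right) \left(-73\right) + 22666\right)} = \frac{7}{-4 + \left(1971 + 22666\right)} = \frac{7}{-4 + 24637} = \frac{7}{24633} = 7 \cdot \frac{1}{24633} = \frac{1}{3519} \approx 0.00028417$)
$g{\left(l \right)} = \frac{1}{2 l}$
$\frac{g{\left(E{\left(11 \right)} \right)}}{y} + \frac{\left(-5\right)^{3}}{-22512} = \frac{1}{2 \left(-5 + 11\right)} \frac{1}{\frac{1}{3519}} + \frac{\left(-5\right)^{3}}{-22512} = \frac{1}{2 \cdot 6} \cdot 3519 - - \frac{125}{22512} = \frac{1}{2} \cdot \frac{1}{6} \cdot 3519 + \frac{125}{22512} = \frac{1}{12} \cdot 3519 + \frac{125}{22512} = \frac{1173}{4} + \frac{125}{22512} = \frac{6601769}{22512}$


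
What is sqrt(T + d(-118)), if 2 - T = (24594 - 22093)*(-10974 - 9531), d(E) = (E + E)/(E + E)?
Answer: 168*sqrt(1817) ≈ 7161.2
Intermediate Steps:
d(E) = 1 (d(E) = (2*E)/((2*E)) = (2*E)*(1/(2*E)) = 1)
T = 51283007 (T = 2 - (24594 - 22093)*(-10974 - 9531) = 2 - 2501*(-20505) = 2 - 1*(-51283005) = 2 + 51283005 = 51283007)
sqrt(T + d(-118)) = sqrt(51283007 + 1) = sqrt(51283008) = 168*sqrt(1817)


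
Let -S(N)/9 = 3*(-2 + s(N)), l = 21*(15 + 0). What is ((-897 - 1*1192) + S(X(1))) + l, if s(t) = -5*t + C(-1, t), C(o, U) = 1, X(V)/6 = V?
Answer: -937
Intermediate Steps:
X(V) = 6*V
s(t) = 1 - 5*t (s(t) = -5*t + 1 = 1 - 5*t)
l = 315 (l = 21*15 = 315)
S(N) = 27 + 135*N (S(N) = -27*(-2 + (1 - 5*N)) = -27*(-1 - 5*N) = -9*(-3 - 15*N) = 27 + 135*N)
((-897 - 1*1192) + S(X(1))) + l = ((-897 - 1*1192) + (27 + 135*(6*1))) + 315 = ((-897 - 1192) + (27 + 135*6)) + 315 = (-2089 + (27 + 810)) + 315 = (-2089 + 837) + 315 = -1252 + 315 = -937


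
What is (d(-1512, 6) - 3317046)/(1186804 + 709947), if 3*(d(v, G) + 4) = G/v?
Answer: -2507689801/1433943756 ≈ -1.7488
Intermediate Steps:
d(v, G) = -4 + G/(3*v) (d(v, G) = -4 + (G/v)/3 = -4 + G/(3*v))
(d(-1512, 6) - 3317046)/(1186804 + 709947) = ((-4 + (1/3)*6/(-1512)) - 3317046)/(1186804 + 709947) = ((-4 + (1/3)*6*(-1/1512)) - 3317046)/1896751 = ((-4 - 1/756) - 3317046)*(1/1896751) = (-3025/756 - 3317046)*(1/1896751) = -2507689801/756*1/1896751 = -2507689801/1433943756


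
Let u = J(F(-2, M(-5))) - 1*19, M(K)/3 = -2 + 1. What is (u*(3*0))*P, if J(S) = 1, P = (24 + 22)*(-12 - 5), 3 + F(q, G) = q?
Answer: 0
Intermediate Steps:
M(K) = -3 (M(K) = 3*(-2 + 1) = 3*(-1) = -3)
F(q, G) = -3 + q
P = -782 (P = 46*(-17) = -782)
u = -18 (u = 1 - 1*19 = 1 - 19 = -18)
(u*(3*0))*P = -54*0*(-782) = -18*0*(-782) = 0*(-782) = 0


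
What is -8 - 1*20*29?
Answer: -588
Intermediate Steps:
-8 - 1*20*29 = -8 - 20*29 = -8 - 580 = -588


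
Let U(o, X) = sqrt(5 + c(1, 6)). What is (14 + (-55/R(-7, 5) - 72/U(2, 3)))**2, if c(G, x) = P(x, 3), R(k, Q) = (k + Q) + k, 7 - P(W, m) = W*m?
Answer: -37223/81 + 1448*I*sqrt(6)/3 ≈ -459.54 + 1182.3*I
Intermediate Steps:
P(W, m) = 7 - W*m
R(k, Q) = Q + 2*k (R(k, Q) = (Q + k) + k = Q + 2*k)
c(G, x) = 7 - 3*x (c(G, x) = 7 - 1*x*3 = 7 - 3*x)
U(o, X) = I*sqrt(6) (U(o, X) = sqrt(5 + (7 - 3*6)) = sqrt(5 + (7 - 18)) = sqrt(5 - 11) = sqrt(-6) = I*sqrt(6))
(14 + (-55/R(-7, 5) - 72/U(2, 3)))**2 = (14 + (-55/(5 + 2*(-7)) - 72*(-I*sqrt(6)/6)))**2 = (14 + (-55/(5 - 14) - (-12)*I*sqrt(6)))**2 = (14 + (-55/(-9) + 12*I*sqrt(6)))**2 = (14 + (-55*(-1/9) + 12*I*sqrt(6)))**2 = (14 + (55/9 + 12*I*sqrt(6)))**2 = (181/9 + 12*I*sqrt(6))**2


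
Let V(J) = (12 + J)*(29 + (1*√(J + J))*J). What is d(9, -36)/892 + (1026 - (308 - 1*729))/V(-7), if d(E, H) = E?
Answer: 37499711/6810420 + 10129*I*√14/7635 ≈ 5.5062 + 4.9639*I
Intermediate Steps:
V(J) = (12 + J)*(29 + √2*J^(3/2)) (V(J) = (12 + J)*(29 + (1*√(2*J))*J) = (12 + J)*(29 + (1*(√2*√J))*J) = (12 + J)*(29 + (√2*√J)*J) = (12 + J)*(29 + √2*J^(3/2)))
d(9, -36)/892 + (1026 - (308 - 1*729))/V(-7) = 9/892 + (1026 - (308 - 1*729))/(348 + 29*(-7) + √2*(-7)^(5/2) + 12*√2*(-7)^(3/2)) = 9*(1/892) + (1026 - (308 - 729))/(348 - 203 + √2*(49*I*√7) + 12*√2*(-7*I*√7)) = 9/892 + (1026 - 1*(-421))/(348 - 203 + 49*I*√14 - 84*I*√14) = 9/892 + (1026 + 421)/(145 - 35*I*√14) = 9/892 + 1447/(145 - 35*I*√14)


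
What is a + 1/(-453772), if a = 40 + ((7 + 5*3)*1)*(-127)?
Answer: -1249688089/453772 ≈ -2754.0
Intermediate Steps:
a = -2754 (a = 40 + ((7 + 15)*1)*(-127) = 40 + (22*1)*(-127) = 40 + 22*(-127) = 40 - 2794 = -2754)
a + 1/(-453772) = -2754 + 1/(-453772) = -2754 - 1/453772 = -1249688089/453772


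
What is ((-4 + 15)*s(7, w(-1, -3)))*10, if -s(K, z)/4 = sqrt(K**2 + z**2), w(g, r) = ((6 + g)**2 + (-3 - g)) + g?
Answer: -440*sqrt(533) ≈ -10158.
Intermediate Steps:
w(g, r) = -3 + (6 + g)**2 (w(g, r) = (-3 + (6 + g)**2 - g) + g = -3 + (6 + g)**2)
s(K, z) = -4*sqrt(K**2 + z**2)
((-4 + 15)*s(7, w(-1, -3)))*10 = ((-4 + 15)*(-4*sqrt(7**2 + (-3 + (6 - 1)**2)**2)))*10 = (11*(-4*sqrt(49 + (-3 + 5**2)**2)))*10 = (11*(-4*sqrt(49 + (-3 + 25)**2)))*10 = (11*(-4*sqrt(49 + 22**2)))*10 = (11*(-4*sqrt(49 + 484)))*10 = (11*(-4*sqrt(533)))*10 = -44*sqrt(533)*10 = -440*sqrt(533)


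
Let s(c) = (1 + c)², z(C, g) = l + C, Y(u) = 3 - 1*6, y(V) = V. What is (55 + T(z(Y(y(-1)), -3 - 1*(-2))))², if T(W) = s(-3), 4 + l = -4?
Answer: 3481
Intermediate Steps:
l = -8 (l = -4 - 4 = -8)
Y(u) = -3 (Y(u) = 3 - 6 = -3)
z(C, g) = -8 + C
T(W) = 4 (T(W) = (1 - 3)² = (-2)² = 4)
(55 + T(z(Y(y(-1)), -3 - 1*(-2))))² = (55 + 4)² = 59² = 3481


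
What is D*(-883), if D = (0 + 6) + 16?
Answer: -19426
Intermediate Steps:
D = 22 (D = 6 + 16 = 22)
D*(-883) = 22*(-883) = -19426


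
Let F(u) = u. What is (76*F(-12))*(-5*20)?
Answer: 91200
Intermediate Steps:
(76*F(-12))*(-5*20) = (76*(-12))*(-5*20) = -912*(-100) = 91200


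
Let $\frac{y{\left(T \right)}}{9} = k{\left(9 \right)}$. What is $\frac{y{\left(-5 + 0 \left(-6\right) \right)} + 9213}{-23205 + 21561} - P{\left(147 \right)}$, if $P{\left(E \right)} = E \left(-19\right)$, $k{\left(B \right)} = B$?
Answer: $\frac{763733}{274} \approx 2787.3$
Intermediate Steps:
$y{\left(T \right)} = 81$ ($y{\left(T \right)} = 9 \cdot 9 = 81$)
$P{\left(E \right)} = - 19 E$
$\frac{y{\left(-5 + 0 \left(-6\right) \right)} + 9213}{-23205 + 21561} - P{\left(147 \right)} = \frac{81 + 9213}{-23205 + 21561} - \left(-19\right) 147 = \frac{9294}{-1644} - -2793 = 9294 \left(- \frac{1}{1644}\right) + 2793 = - \frac{1549}{274} + 2793 = \frac{763733}{274}$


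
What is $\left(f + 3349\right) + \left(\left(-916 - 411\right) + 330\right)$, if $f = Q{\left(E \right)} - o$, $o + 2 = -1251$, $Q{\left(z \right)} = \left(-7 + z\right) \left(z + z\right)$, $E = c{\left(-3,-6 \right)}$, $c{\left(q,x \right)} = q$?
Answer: $3665$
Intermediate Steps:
$E = -3$
$Q{\left(z \right)} = 2 z \left(-7 + z\right)$ ($Q{\left(z \right)} = \left(-7 + z\right) 2 z = 2 z \left(-7 + z\right)$)
$o = -1253$ ($o = -2 - 1251 = -1253$)
$f = 1313$ ($f = 2 \left(-3\right) \left(-7 - 3\right) - -1253 = 2 \left(-3\right) \left(-10\right) + 1253 = 60 + 1253 = 1313$)
$\left(f + 3349\right) + \left(\left(-916 - 411\right) + 330\right) = \left(1313 + 3349\right) + \left(\left(-916 - 411\right) + 330\right) = 4662 + \left(-1327 + 330\right) = 4662 - 997 = 3665$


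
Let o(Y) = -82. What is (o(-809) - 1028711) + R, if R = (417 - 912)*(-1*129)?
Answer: -964938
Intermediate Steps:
R = 63855 (R = -495*(-129) = 63855)
(o(-809) - 1028711) + R = (-82 - 1028711) + 63855 = -1028793 + 63855 = -964938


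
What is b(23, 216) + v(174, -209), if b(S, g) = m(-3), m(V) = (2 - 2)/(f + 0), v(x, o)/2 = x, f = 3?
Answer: 348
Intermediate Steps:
v(x, o) = 2*x
m(V) = 0 (m(V) = (2 - 2)/(3 + 0) = 0/3 = 0*(⅓) = 0)
b(S, g) = 0
b(23, 216) + v(174, -209) = 0 + 2*174 = 0 + 348 = 348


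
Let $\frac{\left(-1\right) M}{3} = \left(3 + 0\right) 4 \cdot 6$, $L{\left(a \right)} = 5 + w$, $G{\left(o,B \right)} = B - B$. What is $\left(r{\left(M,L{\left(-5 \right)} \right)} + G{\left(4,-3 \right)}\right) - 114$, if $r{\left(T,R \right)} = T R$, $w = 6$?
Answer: $-2490$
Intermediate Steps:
$G{\left(o,B \right)} = 0$
$L{\left(a \right)} = 11$ ($L{\left(a \right)} = 5 + 6 = 11$)
$M = -216$ ($M = - 3 \left(3 + 0\right) 4 \cdot 6 = - 3 \cdot 3 \cdot 4 \cdot 6 = - 3 \cdot 12 \cdot 6 = \left(-3\right) 72 = -216$)
$r{\left(T,R \right)} = R T$
$\left(r{\left(M,L{\left(-5 \right)} \right)} + G{\left(4,-3 \right)}\right) - 114 = \left(11 \left(-216\right) + 0\right) - 114 = \left(-2376 + 0\right) - 114 = -2376 - 114 = -2490$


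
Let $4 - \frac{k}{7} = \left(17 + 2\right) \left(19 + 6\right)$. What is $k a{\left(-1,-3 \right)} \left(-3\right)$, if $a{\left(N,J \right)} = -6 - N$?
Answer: $-49455$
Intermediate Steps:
$k = -3297$ ($k = 28 - 7 \left(17 + 2\right) \left(19 + 6\right) = 28 - 7 \cdot 19 \cdot 25 = 28 - 3325 = -3297$)
$k a{\left(-1,-3 \right)} \left(-3\right) = - 3297 \left(-6 - -1\right) \left(-3\right) = - 3297 \left(-6 + 1\right) \left(-3\right) = \left(-3297\right) \left(-5\right) \left(-3\right) = 16485 \left(-3\right) = -49455$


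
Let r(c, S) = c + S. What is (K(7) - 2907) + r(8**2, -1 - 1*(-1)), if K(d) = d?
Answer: -2836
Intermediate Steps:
r(c, S) = S + c
(K(7) - 2907) + r(8**2, -1 - 1*(-1)) = (7 - 2907) + ((-1 - 1*(-1)) + 8**2) = -2900 + ((-1 + 1) + 64) = -2900 + (0 + 64) = -2900 + 64 = -2836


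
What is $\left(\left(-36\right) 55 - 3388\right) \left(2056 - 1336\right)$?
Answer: $-3864960$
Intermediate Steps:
$\left(\left(-36\right) 55 - 3388\right) \left(2056 - 1336\right) = \left(-1980 - 3388\right) 720 = \left(-5368\right) 720 = -3864960$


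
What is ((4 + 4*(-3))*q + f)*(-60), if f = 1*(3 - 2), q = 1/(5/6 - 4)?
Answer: -4020/19 ≈ -211.58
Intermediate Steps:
q = -6/19 (q = 1/(5*(1/6) - 4) = 1/(5/6 - 4) = 1/(-19/6) = -6/19 ≈ -0.31579)
f = 1 (f = 1*1 = 1)
((4 + 4*(-3))*q + f)*(-60) = ((4 + 4*(-3))*(-6/19) + 1)*(-60) = ((4 - 12)*(-6/19) + 1)*(-60) = (-8*(-6/19) + 1)*(-60) = (48/19 + 1)*(-60) = (67/19)*(-60) = -4020/19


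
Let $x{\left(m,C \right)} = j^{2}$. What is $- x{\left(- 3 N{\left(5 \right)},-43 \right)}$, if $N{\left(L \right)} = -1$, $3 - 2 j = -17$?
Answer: $-100$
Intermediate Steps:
$j = 10$ ($j = \frac{3}{2} - - \frac{17}{2} = \frac{3}{2} + \frac{17}{2} = 10$)
$x{\left(m,C \right)} = 100$ ($x{\left(m,C \right)} = 10^{2} = 100$)
$- x{\left(- 3 N{\left(5 \right)},-43 \right)} = \left(-1\right) 100 = -100$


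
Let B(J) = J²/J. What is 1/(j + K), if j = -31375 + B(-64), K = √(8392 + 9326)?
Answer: -31439/988393003 - √17718/988393003 ≈ -3.1943e-5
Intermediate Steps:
B(J) = J
K = √17718 ≈ 133.11
j = -31439 (j = -31375 - 64 = -31439)
1/(j + K) = 1/(-31439 + √17718)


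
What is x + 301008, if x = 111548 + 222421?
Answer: 634977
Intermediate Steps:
x = 333969
x + 301008 = 333969 + 301008 = 634977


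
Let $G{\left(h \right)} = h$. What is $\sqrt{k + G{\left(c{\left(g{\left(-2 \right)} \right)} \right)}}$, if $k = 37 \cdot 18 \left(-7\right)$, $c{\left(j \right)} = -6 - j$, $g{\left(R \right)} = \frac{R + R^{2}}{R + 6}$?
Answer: $\frac{i \sqrt{18674}}{2} \approx 68.326 i$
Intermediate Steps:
$g{\left(R \right)} = \frac{R + R^{2}}{6 + R}$
$k = -4662$ ($k = 666 \left(-7\right) = -4662$)
$\sqrt{k + G{\left(c{\left(g{\left(-2 \right)} \right)} \right)}} = \sqrt{-4662 - \left(6 - \frac{2 \left(1 - 2\right)}{6 - 2}\right)} = \sqrt{-4662 - \left(6 - 2 \cdot \frac{1}{4} \left(-1\right)\right)} = \sqrt{-4662 - \left(6 - \frac{1}{2} \left(-1\right)\right)} = \sqrt{-4662 - \frac{13}{2}} = \sqrt{- \frac{9337}{2}} = \frac{i \sqrt{18674}}{2}$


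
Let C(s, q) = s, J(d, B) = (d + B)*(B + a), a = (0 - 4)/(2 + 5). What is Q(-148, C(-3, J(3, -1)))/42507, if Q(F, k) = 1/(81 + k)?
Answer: 1/3315546 ≈ 3.0161e-7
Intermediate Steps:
a = -4/7 ≈ -0.57143
J(d, B) = (-4/7 + B)*(B + d) (J(d, B) = (d + B)*(B - 4/7) = (B + d)*(-4/7 + B) = (-4/7 + B)*(B + d))
Q(-148, C(-3, J(3, -1)))/42507 = 1/((81 - 3)*42507) = (1/42507)/78 = (1/78)*(1/42507) = 1/3315546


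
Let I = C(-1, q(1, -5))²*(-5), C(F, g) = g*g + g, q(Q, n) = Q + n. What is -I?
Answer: 720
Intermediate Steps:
C(F, g) = g + g² (C(F, g) = g² + g = g + g²)
I = -720 (I = ((1 - 5)*(1 + (1 - 5)))²*(-5) = (-4*(1 - 4))²*(-5) = (-4*(-3))²*(-5) = 12²*(-5) = 144*(-5) = -720)
-I = -1*(-720) = 720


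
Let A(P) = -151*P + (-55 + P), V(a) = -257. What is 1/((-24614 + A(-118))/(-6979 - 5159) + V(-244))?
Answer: -4046/1037499 ≈ -0.0038998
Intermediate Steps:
A(P) = -55 - 150*P
1/((-24614 + A(-118))/(-6979 - 5159) + V(-244)) = 1/((-24614 + (-55 - 150*(-118)))/(-6979 - 5159) - 257) = 1/((-24614 + (-55 + 17700))/(-12138) - 257) = 1/((-24614 + 17645)*(-1/12138) - 257) = 1/(-6969*(-1/12138) - 257) = 1/(2323/4046 - 257) = 1/(-1037499/4046) = -4046/1037499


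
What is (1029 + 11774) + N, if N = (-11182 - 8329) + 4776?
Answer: -1932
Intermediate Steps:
N = -14735 (N = -19511 + 4776 = -14735)
(1029 + 11774) + N = (1029 + 11774) - 14735 = 12803 - 14735 = -1932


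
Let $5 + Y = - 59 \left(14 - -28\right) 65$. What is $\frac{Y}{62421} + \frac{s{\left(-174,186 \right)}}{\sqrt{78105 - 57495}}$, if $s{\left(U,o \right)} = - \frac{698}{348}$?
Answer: $- \frac{161075}{62421} - \frac{349 \sqrt{2290}}{1195380} \approx -2.5944$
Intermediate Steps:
$s{\left(U,o \right)} = - \frac{349}{174}$ ($s{\left(U,o \right)} = \left(-698\right) \frac{1}{348} = - \frac{349}{174}$)
$Y = -161075$ ($Y = -5 + - 59 \left(14 - -28\right) 65 = -5 + - 59 \left(14 + 28\right) 65 = -5 + \left(-59\right) 42 \cdot 65 = -5 - 161070 = -161075$)
$\frac{Y}{62421} + \frac{s{\left(-174,186 \right)}}{\sqrt{78105 - 57495}} = - \frac{161075}{62421} - \frac{349}{174 \sqrt{78105 - 57495}} = \left(-161075\right) \frac{1}{62421} - \frac{349}{174 \sqrt{20610}} = - \frac{161075}{62421} - \frac{349}{174 \cdot 3 \sqrt{2290}} = - \frac{161075}{62421} - \frac{349 \frac{\sqrt{2290}}{6870}}{174} = - \frac{161075}{62421} - \frac{349 \sqrt{2290}}{1195380}$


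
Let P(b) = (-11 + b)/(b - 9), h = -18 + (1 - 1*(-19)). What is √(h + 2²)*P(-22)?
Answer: 33*√6/31 ≈ 2.6075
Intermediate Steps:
h = 2 (h = -18 + (1 + 19) = -18 + 20 = 2)
P(b) = (-11 + b)/(-9 + b)
√(h + 2²)*P(-22) = √(2 + 2²)*((-11 - 22)/(-9 - 22)) = √(2 + 4)*(-33/(-31)) = √6*(-1/31*(-33)) = √6*(33/31) = 33*√6/31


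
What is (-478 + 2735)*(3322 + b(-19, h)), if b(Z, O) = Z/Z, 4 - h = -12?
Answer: 7500011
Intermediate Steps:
h = 16 (h = 4 - 1*(-12) = 4 + 12 = 16)
b(Z, O) = 1
(-478 + 2735)*(3322 + b(-19, h)) = (-478 + 2735)*(3322 + 1) = 2257*3323 = 7500011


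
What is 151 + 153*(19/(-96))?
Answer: 3863/32 ≈ 120.72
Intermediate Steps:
151 + 153*(19/(-96)) = 151 + 153*(19*(-1/96)) = 151 + 153*(-19/96) = 151 - 969/32 = 3863/32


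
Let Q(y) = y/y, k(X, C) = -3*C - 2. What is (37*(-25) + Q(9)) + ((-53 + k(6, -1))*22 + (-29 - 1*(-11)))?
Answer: -2086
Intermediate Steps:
k(X, C) = -2 - 3*C
Q(y) = 1
(37*(-25) + Q(9)) + ((-53 + k(6, -1))*22 + (-29 - 1*(-11))) = (37*(-25) + 1) + ((-53 + (-2 - 3*(-1)))*22 + (-29 - 1*(-11))) = (-925 + 1) + ((-53 + (-2 + 3))*22 + (-29 + 11)) = -924 + ((-53 + 1)*22 - 18) = -924 + (-52*22 - 18) = -924 + (-1144 - 18) = -924 - 1162 = -2086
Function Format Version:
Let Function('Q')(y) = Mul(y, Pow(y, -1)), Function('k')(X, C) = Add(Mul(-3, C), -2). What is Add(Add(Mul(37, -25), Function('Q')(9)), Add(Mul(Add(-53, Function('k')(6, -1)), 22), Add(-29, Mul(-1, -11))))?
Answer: -2086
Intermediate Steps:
Function('k')(X, C) = Add(-2, Mul(-3, C))
Function('Q')(y) = 1
Add(Add(Mul(37, -25), Function('Q')(9)), Add(Mul(Add(-53, Function('k')(6, -1)), 22), Add(-29, Mul(-1, -11)))) = Add(Add(Mul(37, -25), 1), Add(Mul(Add(-53, Add(-2, Mul(-3, -1))), 22), Add(-29, Mul(-1, -11)))) = Add(Add(-925, 1), Add(Mul(Add(-53, Add(-2, 3)), 22), Add(-29, 11))) = Add(-924, Add(Mul(Add(-53, 1), 22), -18)) = Add(-924, Add(Mul(-52, 22), -18)) = Add(-924, Add(-1144, -18)) = Add(-924, -1162) = -2086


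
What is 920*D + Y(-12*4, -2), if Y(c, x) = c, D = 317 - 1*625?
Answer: -283408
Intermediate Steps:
D = -308 (D = 317 - 625 = -308)
920*D + Y(-12*4, -2) = 920*(-308) - 12*4 = -283360 - 48 = -283408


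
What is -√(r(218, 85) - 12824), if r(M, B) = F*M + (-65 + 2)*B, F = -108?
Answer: -I*√41723 ≈ -204.26*I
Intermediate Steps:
r(M, B) = -108*M - 63*B (r(M, B) = -108*M + (-65 + 2)*B = -108*M - 63*B)
-√(r(218, 85) - 12824) = -√((-108*218 - 63*85) - 12824) = -√((-23544 - 5355) - 12824) = -√(-28899 - 12824) = -√(-41723) = -I*√41723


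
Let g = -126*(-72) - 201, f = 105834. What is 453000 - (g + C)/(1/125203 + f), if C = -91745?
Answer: 6002593015332422/13250734303 ≈ 4.5300e+5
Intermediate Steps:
g = 8871 (g = 9072 - 201 = 8871)
453000 - (g + C)/(1/125203 + f) = 453000 - (8871 - 91745)/(1/125203 + 105834) = 453000 - (-82874)/(1/125203 + 105834) = 453000 - (-82874)/13250734303/125203 = 453000 - (-82874)*125203/13250734303 = 453000 - 1*(-10376073422/13250734303) = 453000 + 10376073422/13250734303 = 6002593015332422/13250734303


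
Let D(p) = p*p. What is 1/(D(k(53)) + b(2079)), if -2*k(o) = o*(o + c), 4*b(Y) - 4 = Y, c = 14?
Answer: 1/3152921 ≈ 3.1717e-7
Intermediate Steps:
b(Y) = 1 + Y/4
k(o) = -o*(14 + o)/2 (k(o) = -o*(o + 14)/2 = -o*(14 + o)/2)
D(p) = p**2
1/(D(k(53)) + b(2079)) = 1/((-1/2*53*(14 + 53))**2 + (1 + (1/4)*2079)) = 1/((-1/2*53*67)**2 + (1 + 2079/4)) = 1/((-3551/2)**2 + 2083/4) = 1/(12609601/4 + 2083/4) = 1/3152921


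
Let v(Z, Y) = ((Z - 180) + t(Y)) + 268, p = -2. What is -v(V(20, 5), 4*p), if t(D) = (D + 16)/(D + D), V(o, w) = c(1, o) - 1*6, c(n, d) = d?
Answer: -203/2 ≈ -101.50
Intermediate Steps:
V(o, w) = -6 + o (V(o, w) = o - 1*6 = o - 6 = -6 + o)
t(D) = (16 + D)/(2*D) (t(D) = (16 + D)/((2*D)) = (16 + D)*(1/(2*D)) = (16 + D)/(2*D))
v(Z, Y) = 88 + Z + (16 + Y)/(2*Y) (v(Z, Y) = ((Z - 180) + (16 + Y)/(2*Y)) + 268 = ((-180 + Z) + (16 + Y)/(2*Y)) + 268 = (-180 + Z + (16 + Y)/(2*Y)) + 268 = 88 + Z + (16 + Y)/(2*Y))
-v(V(20, 5), 4*p) = -(177/2 + (-6 + 20) + 8/((4*(-2)))) = -(177/2 + 14 + 8/(-8)) = -(177/2 + 14 + 8*(-⅛)) = -(177/2 + 14 - 1) = -1*203/2 = -203/2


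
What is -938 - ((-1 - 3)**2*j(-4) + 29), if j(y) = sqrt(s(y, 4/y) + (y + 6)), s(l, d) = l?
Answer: -967 - 16*I*sqrt(2) ≈ -967.0 - 22.627*I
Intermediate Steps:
j(y) = sqrt(6 + 2*y) (j(y) = sqrt(y + (y + 6)) = sqrt(y + (6 + y)) = sqrt(6 + 2*y))
-938 - ((-1 - 3)**2*j(-4) + 29) = -938 - ((-1 - 3)**2*sqrt(6 + 2*(-4)) + 29) = -938 - ((-4)**2*sqrt(6 - 8) + 29) = -938 - (16*sqrt(-2) + 29) = -938 - (16*(I*sqrt(2)) + 29) = -938 - (16*I*sqrt(2) + 29) = -938 - (29 + 16*I*sqrt(2)) = -938 + (-29 - 16*I*sqrt(2)) = -967 - 16*I*sqrt(2)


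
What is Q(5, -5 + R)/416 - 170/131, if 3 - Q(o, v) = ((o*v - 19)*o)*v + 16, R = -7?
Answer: -693363/54496 ≈ -12.723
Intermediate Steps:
Q(o, v) = -13 - o*v*(-19 + o*v) (Q(o, v) = 3 - (((o*v - 19)*o)*v + 16) = 3 - (((-19 + o*v)*o)*v + 16) = 3 - ((o*(-19 + o*v))*v + 16) = 3 - (o*v*(-19 + o*v) + 16) = 3 - (16 + o*v*(-19 + o*v)) = 3 + (-16 - o*v*(-19 + o*v)) = -13 - o*v*(-19 + o*v))
Q(5, -5 + R)/416 - 170/131 = (-13 - 1*5²*(-5 - 7)² + 19*5*(-5 - 7))/416 - 170/131 = (-13 - 1*25*(-12)² + 19*5*(-12))*(1/416) - 170*1/131 = (-13 - 1*25*144 - 1140)*(1/416) - 170/131 = (-13 - 3600 - 1140)*(1/416) - 170/131 = -4753*1/416 - 170/131 = -4753/416 - 170/131 = -693363/54496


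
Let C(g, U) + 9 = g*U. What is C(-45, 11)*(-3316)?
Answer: 1671264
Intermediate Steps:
C(g, U) = -9 + U*g (C(g, U) = -9 + g*U = -9 + U*g)
C(-45, 11)*(-3316) = (-9 + 11*(-45))*(-3316) = (-9 - 495)*(-3316) = -504*(-3316) = 1671264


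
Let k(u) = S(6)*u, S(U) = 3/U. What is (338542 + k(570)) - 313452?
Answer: 25375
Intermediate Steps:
k(u) = u/2 (k(u) = (3/6)*u = (3*(⅙))*u = u/2)
(338542 + k(570)) - 313452 = (338542 + (½)*570) - 313452 = (338542 + 285) - 313452 = 338827 - 313452 = 25375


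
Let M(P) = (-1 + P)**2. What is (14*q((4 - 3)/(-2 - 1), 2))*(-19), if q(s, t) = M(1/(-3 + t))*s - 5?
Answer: 5054/3 ≈ 1684.7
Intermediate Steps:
q(s, t) = -5 + s*(-1 + 1/(-3 + t))**2 (q(s, t) = (-1 + 1/(-3 + t))**2*s - 5 = s*(-1 + 1/(-3 + t))**2 - 5 = -5 + s*(-1 + 1/(-3 + t))**2)
(14*q((4 - 3)/(-2 - 1), 2))*(-19) = (14*(-5 + ((4 - 3)/(-2 - 1))*(-4 + 2)**2/(-3 + 2)**2))*(-19) = (14*(-5 + (1/(-3))*(-2)**2/(-1)**2))*(-19) = (14*(-5 + (1*(-1/3))*4*1))*(-19) = (14*(-5 - 1/3*4*1))*(-19) = (14*(-5 - 4/3))*(-19) = (14*(-19/3))*(-19) = -266/3*(-19) = 5054/3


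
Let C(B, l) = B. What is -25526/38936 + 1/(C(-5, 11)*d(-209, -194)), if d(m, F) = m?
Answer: -13317867/20344060 ≈ -0.65463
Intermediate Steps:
-25526/38936 + 1/(C(-5, 11)*d(-209, -194)) = -25526/38936 + 1/(-5*(-209)) = -25526*1/38936 - ⅕*(-1/209) = -12763/19468 + 1/1045 = -13317867/20344060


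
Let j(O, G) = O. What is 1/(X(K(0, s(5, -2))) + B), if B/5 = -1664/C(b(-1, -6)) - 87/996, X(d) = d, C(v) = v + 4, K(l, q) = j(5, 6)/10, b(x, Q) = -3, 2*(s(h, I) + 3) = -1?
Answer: -332/2762219 ≈ -0.00012019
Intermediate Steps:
s(h, I) = -7/2 (s(h, I) = -3 + (½)*(-1) = -3 - ½ = -7/2)
K(l, q) = ½ (K(l, q) = 5/10 = 5*(⅒) = ½)
C(v) = 4 + v
B = -2762385/332 (B = 5*(-1664/(4 - 3) - 87/996) = 5*(-1664/1 - 87*1/996) = 5*(-1664*1 - 29/332) = 5*(-1664 - 29/332) = 5*(-552477/332) = -2762385/332 ≈ -8320.4)
1/(X(K(0, s(5, -2))) + B) = 1/(½ - 2762385/332) = 1/(-2762219/332) = -332/2762219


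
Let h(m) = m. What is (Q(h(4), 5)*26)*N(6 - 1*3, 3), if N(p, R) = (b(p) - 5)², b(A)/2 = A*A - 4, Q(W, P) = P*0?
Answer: 0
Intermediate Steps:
Q(W, P) = 0
b(A) = -8 + 2*A² (b(A) = 2*(A*A - 4) = 2*(A² - 4) = 2*(-4 + A²) = -8 + 2*A²)
N(p, R) = (-13 + 2*p²)² (N(p, R) = ((-8 + 2*p²) - 5)² = (-13 + 2*p²)²)
(Q(h(4), 5)*26)*N(6 - 1*3, 3) = (0*26)*(-13 + 2*(6 - 1*3)²)² = 0*(-13 + 2*(6 - 3)²)² = 0*(-13 + 2*3²)² = 0*(-13 + 2*9)² = 0*(-13 + 18)² = 0*5² = 0*25 = 0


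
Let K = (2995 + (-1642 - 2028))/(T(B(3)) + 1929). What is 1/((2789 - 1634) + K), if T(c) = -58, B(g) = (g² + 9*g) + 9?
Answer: 1871/2160330 ≈ 0.00086607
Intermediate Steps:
B(g) = 9 + g² + 9*g
K = -675/1871 (K = (2995 + (-1642 - 2028))/(-58 + 1929) = (2995 - 3670)/1871 = -675*1/1871 = -675/1871 ≈ -0.36077)
1/((2789 - 1634) + K) = 1/((2789 - 1634) - 675/1871) = 1/(1155 - 675/1871) = 1/(2160330/1871) = 1871/2160330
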